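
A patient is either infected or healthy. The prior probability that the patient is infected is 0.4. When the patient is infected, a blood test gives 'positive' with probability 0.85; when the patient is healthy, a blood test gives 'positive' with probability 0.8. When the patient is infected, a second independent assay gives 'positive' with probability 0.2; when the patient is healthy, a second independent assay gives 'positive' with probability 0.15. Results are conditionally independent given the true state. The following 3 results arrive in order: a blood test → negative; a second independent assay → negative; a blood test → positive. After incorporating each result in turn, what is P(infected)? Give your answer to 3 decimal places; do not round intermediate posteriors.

0.333

Apply Bayes' rule sequentially, carrying P(infected) forward.
After a blood test='negative': P(infected) = 0.15·0.4000 / (0.15·0.4000 + 0.2·0.6000) ≈ 0.3333
After a second independent assay='negative': P(infected) = 0.8·0.3333 / (0.8·0.3333 + 0.85·0.6667) ≈ 0.3200
After a blood test='positive': P(infected) = 0.85·0.3200 / (0.85·0.3200 + 0.8·0.6800) ≈ 0.3333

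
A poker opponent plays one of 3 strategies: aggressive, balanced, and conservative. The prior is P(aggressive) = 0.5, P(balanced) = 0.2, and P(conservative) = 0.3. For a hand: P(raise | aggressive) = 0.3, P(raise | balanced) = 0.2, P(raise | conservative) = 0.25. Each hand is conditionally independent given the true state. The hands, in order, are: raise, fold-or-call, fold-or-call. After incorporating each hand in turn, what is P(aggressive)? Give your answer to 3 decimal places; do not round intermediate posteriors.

After 'raise': normaliser = 0.3·0.5000 + 0.2·0.2000 + 0.25·0.3000; P(aggressive) ≈ 0.5660, P(balanced) ≈ 0.1509, P(conservative) ≈ 0.2830
After 'fold-or-call': normaliser = 0.7·0.5660 + 0.8·0.1509 + 0.75·0.2830; P(aggressive) ≈ 0.5433, P(balanced) ≈ 0.1656, P(conservative) ≈ 0.2911
After 'fold-or-call': normaliser = 0.7·0.5433 + 0.8·0.1656 + 0.75·0.2911; P(aggressive) ≈ 0.5202, P(balanced) ≈ 0.1812, P(conservative) ≈ 0.2986

0.520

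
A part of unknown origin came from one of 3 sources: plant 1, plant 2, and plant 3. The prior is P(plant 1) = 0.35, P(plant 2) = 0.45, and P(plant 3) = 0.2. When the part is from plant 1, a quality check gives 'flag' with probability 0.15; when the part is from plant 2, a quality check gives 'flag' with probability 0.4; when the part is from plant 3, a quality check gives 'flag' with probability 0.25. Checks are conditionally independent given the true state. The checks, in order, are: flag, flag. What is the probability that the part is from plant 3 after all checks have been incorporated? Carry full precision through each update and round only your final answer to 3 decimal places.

Apply Bayes' rule sequentially, carrying P(plant 3) forward.
After 'flag': normaliser = 0.15·0.3500 + 0.4·0.4500 + 0.25·0.2000; P(plant 1) ≈ 0.1858, P(plant 2) ≈ 0.6372, P(plant 3) ≈ 0.1770
After 'flag': normaliser = 0.15·0.1858 + 0.4·0.6372 + 0.25·0.1770; P(plant 1) ≈ 0.0853, P(plant 2) ≈ 0.7794, P(plant 3) ≈ 0.1353

0.135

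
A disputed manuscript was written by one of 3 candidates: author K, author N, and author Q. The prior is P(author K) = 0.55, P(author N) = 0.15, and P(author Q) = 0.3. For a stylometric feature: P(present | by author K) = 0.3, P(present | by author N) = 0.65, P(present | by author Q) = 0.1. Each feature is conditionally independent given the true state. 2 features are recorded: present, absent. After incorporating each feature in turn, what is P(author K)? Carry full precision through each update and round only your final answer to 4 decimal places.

0.6539

After 'present': normaliser = 0.3·0.5500 + 0.65·0.1500 + 0.1·0.3000; P(author K) ≈ 0.5641, P(author N) ≈ 0.3333, P(author Q) ≈ 0.1026
After 'absent': normaliser = 0.7·0.5641 + 0.35·0.3333 + 0.9·0.1026; P(author K) ≈ 0.6539, P(author N) ≈ 0.1932, P(author Q) ≈ 0.1529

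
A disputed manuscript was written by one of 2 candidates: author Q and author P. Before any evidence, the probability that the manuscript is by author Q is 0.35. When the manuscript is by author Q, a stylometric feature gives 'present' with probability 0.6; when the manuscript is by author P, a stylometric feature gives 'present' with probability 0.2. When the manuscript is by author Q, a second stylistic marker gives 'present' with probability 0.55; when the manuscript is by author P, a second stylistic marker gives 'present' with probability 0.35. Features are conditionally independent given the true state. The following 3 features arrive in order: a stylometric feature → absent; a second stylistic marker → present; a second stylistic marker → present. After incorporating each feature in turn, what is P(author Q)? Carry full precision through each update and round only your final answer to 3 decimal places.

0.399

After a stylometric feature='absent': P(author Q) = 0.4·0.3500 / (0.4·0.3500 + 0.8·0.6500) ≈ 0.2121
After a second stylistic marker='present': P(author Q) = 0.55·0.2121 / (0.55·0.2121 + 0.35·0.7879) ≈ 0.2973
After a second stylistic marker='present': P(author Q) = 0.55·0.2973 / (0.55·0.2973 + 0.35·0.7027) ≈ 0.3993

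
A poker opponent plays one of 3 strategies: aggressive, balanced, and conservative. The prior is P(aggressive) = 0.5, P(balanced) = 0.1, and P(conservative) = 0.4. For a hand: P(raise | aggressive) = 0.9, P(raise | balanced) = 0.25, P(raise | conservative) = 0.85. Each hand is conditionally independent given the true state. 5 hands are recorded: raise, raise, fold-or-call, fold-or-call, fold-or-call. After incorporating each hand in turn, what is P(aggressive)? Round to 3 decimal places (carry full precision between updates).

Each posterior becomes the prior for the next update.
After 'raise': normaliser = 0.9·0.5000 + 0.25·0.1000 + 0.85·0.4000; P(aggressive) ≈ 0.5521, P(balanced) ≈ 0.0307, P(conservative) ≈ 0.4172
After 'raise': normaliser = 0.9·0.5521 + 0.25·0.0307 + 0.85·0.4172; P(aggressive) ≈ 0.5784, P(balanced) ≈ 0.0089, P(conservative) ≈ 0.4127
After 'fold-or-call': normaliser = 0.1·0.5784 + 0.75·0.0089 + 0.15·0.4127; P(aggressive) ≈ 0.4574, P(balanced) ≈ 0.0529, P(conservative) ≈ 0.4896
After 'fold-or-call': normaliser = 0.1·0.4574 + 0.75·0.0529 + 0.15·0.4896; P(aggressive) ≈ 0.2879, P(balanced) ≈ 0.2499, P(conservative) ≈ 0.4622
After 'fold-or-call': normaliser = 0.1·0.2879 + 0.75·0.2499 + 0.15·0.4622; P(aggressive) ≈ 0.1008, P(balanced) ≈ 0.6564, P(conservative) ≈ 0.2428

0.101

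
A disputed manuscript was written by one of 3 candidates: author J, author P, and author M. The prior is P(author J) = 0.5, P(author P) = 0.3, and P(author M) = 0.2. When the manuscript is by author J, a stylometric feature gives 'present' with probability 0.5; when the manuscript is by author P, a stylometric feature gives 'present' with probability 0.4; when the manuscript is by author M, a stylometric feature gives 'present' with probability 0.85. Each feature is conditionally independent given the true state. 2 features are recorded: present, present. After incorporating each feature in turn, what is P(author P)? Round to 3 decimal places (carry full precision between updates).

0.151

After 'present': normaliser = 0.5·0.5000 + 0.4·0.3000 + 0.85·0.2000; P(author J) ≈ 0.4630, P(author P) ≈ 0.2222, P(author M) ≈ 0.3148
After 'present': normaliser = 0.5·0.4630 + 0.4·0.2222 + 0.85·0.3148; P(author J) ≈ 0.3937, P(author P) ≈ 0.1512, P(author M) ≈ 0.4551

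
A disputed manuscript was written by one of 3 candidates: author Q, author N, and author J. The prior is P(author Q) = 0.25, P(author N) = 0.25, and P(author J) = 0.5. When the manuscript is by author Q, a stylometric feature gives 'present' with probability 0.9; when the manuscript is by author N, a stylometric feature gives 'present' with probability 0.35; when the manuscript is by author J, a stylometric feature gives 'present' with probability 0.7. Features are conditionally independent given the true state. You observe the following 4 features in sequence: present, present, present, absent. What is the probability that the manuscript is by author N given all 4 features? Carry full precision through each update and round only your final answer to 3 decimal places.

Apply Bayes' rule sequentially, carrying P(author N) forward.
After 'present': normaliser = 0.9·0.2500 + 0.35·0.2500 + 0.7·0.5000; P(author Q) ≈ 0.3396, P(author N) ≈ 0.1321, P(author J) ≈ 0.5283
After 'present': normaliser = 0.9·0.3396 + 0.35·0.1321 + 0.7·0.5283; P(author Q) ≈ 0.4235, P(author N) ≈ 0.0641, P(author J) ≈ 0.5124
After 'present': normaliser = 0.9·0.4235 + 0.35·0.0641 + 0.7·0.5124; P(author Q) ≈ 0.5000, P(author N) ≈ 0.0294, P(author J) ≈ 0.4705
After 'absent': normaliser = 0.1·0.5000 + 0.65·0.0294 + 0.3·0.4705; P(author Q) ≈ 0.2378, P(author N) ≈ 0.0909, P(author J) ≈ 0.6713

0.091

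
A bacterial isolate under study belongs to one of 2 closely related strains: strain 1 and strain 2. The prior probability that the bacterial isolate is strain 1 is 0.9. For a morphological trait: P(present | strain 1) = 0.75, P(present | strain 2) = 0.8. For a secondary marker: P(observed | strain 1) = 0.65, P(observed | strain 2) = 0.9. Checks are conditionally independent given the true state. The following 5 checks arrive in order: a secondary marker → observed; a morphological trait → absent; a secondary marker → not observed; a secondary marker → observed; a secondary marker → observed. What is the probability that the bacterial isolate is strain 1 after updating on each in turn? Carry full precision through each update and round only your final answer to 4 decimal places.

0.9368

After a secondary marker='observed': P(strain 1) = 0.65·0.9000 / (0.65·0.9000 + 0.9·0.1000) ≈ 0.8667
After a morphological trait='absent': P(strain 1) = 0.25·0.8667 / (0.25·0.8667 + 0.2·0.1333) ≈ 0.8904
After a secondary marker='not observed': P(strain 1) = 0.35·0.8904 / (0.35·0.8904 + 0.1·0.1096) ≈ 0.9660
After a secondary marker='observed': P(strain 1) = 0.65·0.9660 / (0.65·0.9660 + 0.9·0.0340) ≈ 0.9536
After a secondary marker='observed': P(strain 1) = 0.65·0.9536 / (0.65·0.9536 + 0.9·0.0464) ≈ 0.9368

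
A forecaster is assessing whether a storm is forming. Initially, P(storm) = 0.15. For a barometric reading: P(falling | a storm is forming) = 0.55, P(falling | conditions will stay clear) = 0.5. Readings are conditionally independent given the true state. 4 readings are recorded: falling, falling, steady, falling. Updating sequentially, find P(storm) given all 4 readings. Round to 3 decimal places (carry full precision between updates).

0.175

After 'falling': P(storm) = 0.55·0.1500 / (0.55·0.1500 + 0.5·0.8500) ≈ 0.1626
After 'falling': P(storm) = 0.55·0.1626 / (0.55·0.1626 + 0.5·0.8374) ≈ 0.1760
After 'steady': P(storm) = 0.45·0.1760 / (0.45·0.1760 + 0.5·0.8240) ≈ 0.1612
After 'falling': P(storm) = 0.55·0.1612 / (0.55·0.1612 + 0.5·0.8388) ≈ 0.1745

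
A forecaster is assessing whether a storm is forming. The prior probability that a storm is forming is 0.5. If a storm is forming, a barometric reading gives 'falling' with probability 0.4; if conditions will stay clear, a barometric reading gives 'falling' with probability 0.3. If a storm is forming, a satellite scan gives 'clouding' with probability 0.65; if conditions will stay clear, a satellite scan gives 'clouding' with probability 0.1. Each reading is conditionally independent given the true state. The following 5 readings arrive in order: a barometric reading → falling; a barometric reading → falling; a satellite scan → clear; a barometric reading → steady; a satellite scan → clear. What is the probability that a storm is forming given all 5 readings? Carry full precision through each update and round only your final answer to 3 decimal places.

Apply Bayes' rule sequentially, carrying P(storm) forward.
After a barometric reading='falling': P(storm) = 0.4·0.5000 / (0.4·0.5000 + 0.3·0.5000) ≈ 0.5714
After a barometric reading='falling': P(storm) = 0.4·0.5714 / (0.4·0.5714 + 0.3·0.4286) ≈ 0.6400
After a satellite scan='clear': P(storm) = 0.35·0.6400 / (0.35·0.6400 + 0.9·0.3600) ≈ 0.4088
After a barometric reading='steady': P(storm) = 0.6·0.4088 / (0.6·0.4088 + 0.7·0.5912) ≈ 0.3721
After a satellite scan='clear': P(storm) = 0.35·0.3721 / (0.35·0.3721 + 0.9·0.6279) ≈ 0.1873

0.187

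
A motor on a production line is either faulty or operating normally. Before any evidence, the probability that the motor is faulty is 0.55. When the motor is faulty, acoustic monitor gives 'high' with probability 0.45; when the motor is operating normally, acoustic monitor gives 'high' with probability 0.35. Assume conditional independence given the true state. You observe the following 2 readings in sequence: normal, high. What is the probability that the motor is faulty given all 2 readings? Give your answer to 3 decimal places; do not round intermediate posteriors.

After 'normal': P(faulty) = 0.55·0.5500 / (0.55·0.5500 + 0.65·0.4500) ≈ 0.5084
After 'high': P(faulty) = 0.45·0.5084 / (0.45·0.5084 + 0.35·0.4916) ≈ 0.5708

0.571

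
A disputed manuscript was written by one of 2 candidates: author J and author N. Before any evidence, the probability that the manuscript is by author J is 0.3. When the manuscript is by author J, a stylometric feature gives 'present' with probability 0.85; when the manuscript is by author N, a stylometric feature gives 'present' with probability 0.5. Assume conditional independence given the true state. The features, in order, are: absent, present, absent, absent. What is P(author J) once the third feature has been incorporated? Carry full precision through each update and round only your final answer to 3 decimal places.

0.062

After 'absent': P(author J) = 0.15·0.3000 / (0.15·0.3000 + 0.5·0.7000) ≈ 0.1139
After 'present': P(author J) = 0.85·0.1139 / (0.85·0.1139 + 0.5·0.8861) ≈ 0.1794
After 'absent': P(author J) = 0.15·0.1794 / (0.15·0.1794 + 0.5·0.8206) ≈ 0.0615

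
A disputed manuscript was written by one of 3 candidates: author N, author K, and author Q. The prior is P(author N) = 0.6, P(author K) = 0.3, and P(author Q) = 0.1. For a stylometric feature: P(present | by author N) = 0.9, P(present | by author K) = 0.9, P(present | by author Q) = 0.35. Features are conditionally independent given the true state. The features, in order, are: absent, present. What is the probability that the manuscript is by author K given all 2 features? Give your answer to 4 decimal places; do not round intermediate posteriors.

0.2602

After 'absent': normaliser = 0.1·0.6000 + 0.1·0.3000 + 0.65·0.1000; P(author N) ≈ 0.3871, P(author K) ≈ 0.1935, P(author Q) ≈ 0.4194
After 'present': normaliser = 0.9·0.3871 + 0.9·0.1935 + 0.35·0.4194; P(author N) ≈ 0.5205, P(author K) ≈ 0.2602, P(author Q) ≈ 0.2193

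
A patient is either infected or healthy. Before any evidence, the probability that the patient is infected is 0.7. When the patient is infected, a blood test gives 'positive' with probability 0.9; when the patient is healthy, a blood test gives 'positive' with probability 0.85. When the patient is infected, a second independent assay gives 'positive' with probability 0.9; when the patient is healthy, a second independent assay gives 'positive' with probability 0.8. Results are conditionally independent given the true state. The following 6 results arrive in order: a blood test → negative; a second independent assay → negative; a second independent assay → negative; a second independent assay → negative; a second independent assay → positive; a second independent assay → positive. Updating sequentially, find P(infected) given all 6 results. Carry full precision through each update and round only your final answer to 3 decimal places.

After a blood test='negative': P(infected) = 0.1·0.7000 / (0.1·0.7000 + 0.15·0.3000) ≈ 0.6087
After a second independent assay='negative': P(infected) = 0.1·0.6087 / (0.1·0.6087 + 0.2·0.3913) ≈ 0.4375
After a second independent assay='negative': P(infected) = 0.1·0.4375 / (0.1·0.4375 + 0.2·0.5625) ≈ 0.2800
After a second independent assay='negative': P(infected) = 0.1·0.2800 / (0.1·0.2800 + 0.2·0.7200) ≈ 0.1628
After a second independent assay='positive': P(infected) = 0.9·0.1628 / (0.9·0.1628 + 0.8·0.8372) ≈ 0.1795
After a second independent assay='positive': P(infected) = 0.9·0.1795 / (0.9·0.1795 + 0.8·0.8205) ≈ 0.1975

0.197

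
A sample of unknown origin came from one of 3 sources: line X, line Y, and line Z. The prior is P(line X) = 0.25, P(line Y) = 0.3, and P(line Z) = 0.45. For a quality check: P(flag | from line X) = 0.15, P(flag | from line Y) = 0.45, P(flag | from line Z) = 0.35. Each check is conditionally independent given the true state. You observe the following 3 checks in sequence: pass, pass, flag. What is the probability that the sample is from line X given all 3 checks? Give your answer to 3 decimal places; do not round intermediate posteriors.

After 'pass': normaliser = 0.85·0.2500 + 0.55·0.3000 + 0.65·0.4500; P(line X) ≈ 0.3172, P(line Y) ≈ 0.2463, P(line Z) ≈ 0.4366
After 'pass': normaliser = 0.85·0.3172 + 0.55·0.2463 + 0.65·0.4366; P(line X) ≈ 0.3914, P(line Y) ≈ 0.1966, P(line Z) ≈ 0.4120
After 'flag': normaliser = 0.15·0.3914 + 0.45·0.1966 + 0.35·0.4120; P(line X) ≈ 0.2015, P(line Y) ≈ 0.3037, P(line Z) ≈ 0.4948

0.201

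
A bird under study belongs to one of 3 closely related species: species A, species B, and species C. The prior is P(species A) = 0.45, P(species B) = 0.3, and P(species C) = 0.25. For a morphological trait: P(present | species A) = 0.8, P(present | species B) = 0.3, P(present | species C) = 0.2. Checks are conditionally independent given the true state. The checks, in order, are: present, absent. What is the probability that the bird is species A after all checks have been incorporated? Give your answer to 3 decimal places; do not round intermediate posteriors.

After 'present': normaliser = 0.8·0.4500 + 0.3·0.3000 + 0.2·0.2500; P(species A) ≈ 0.7200, P(species B) ≈ 0.1800, P(species C) ≈ 0.1000
After 'absent': normaliser = 0.2·0.7200 + 0.7·0.1800 + 0.8·0.1000; P(species A) ≈ 0.4114, P(species B) ≈ 0.3600, P(species C) ≈ 0.2286

0.411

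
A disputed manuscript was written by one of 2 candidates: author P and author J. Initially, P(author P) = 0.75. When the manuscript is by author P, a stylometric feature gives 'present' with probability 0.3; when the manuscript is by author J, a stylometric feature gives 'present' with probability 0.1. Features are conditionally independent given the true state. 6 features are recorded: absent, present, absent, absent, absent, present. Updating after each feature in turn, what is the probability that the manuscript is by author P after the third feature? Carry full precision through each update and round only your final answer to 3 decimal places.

0.845

Each posterior becomes the prior for the next update.
After 'absent': P(author P) = 0.7·0.7500 / (0.7·0.7500 + 0.9·0.2500) ≈ 0.7000
After 'present': P(author P) = 0.3·0.7000 / (0.3·0.7000 + 0.1·0.3000) ≈ 0.8750
After 'absent': P(author P) = 0.7·0.8750 / (0.7·0.8750 + 0.9·0.1250) ≈ 0.8448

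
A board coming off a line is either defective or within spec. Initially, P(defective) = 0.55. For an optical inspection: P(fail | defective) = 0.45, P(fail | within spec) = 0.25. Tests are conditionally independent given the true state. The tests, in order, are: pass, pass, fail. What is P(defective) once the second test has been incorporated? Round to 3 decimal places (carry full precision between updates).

Apply Bayes' rule sequentially, carrying P(defective) forward.
After 'pass': P(defective) = 0.55·0.5500 / (0.55·0.5500 + 0.75·0.4500) ≈ 0.4727
After 'pass': P(defective) = 0.55·0.4727 / (0.55·0.4727 + 0.75·0.5273) ≈ 0.3966

0.397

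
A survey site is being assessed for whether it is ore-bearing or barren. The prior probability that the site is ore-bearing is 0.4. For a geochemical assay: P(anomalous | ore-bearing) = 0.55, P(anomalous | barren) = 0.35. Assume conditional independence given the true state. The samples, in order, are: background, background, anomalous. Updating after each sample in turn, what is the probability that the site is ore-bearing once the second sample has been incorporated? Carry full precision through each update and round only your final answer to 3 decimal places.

0.242

Each posterior becomes the prior for the next update.
After 'background': P(ore) = 0.45·0.4000 / (0.45·0.4000 + 0.65·0.6000) ≈ 0.3158
After 'background': P(ore) = 0.45·0.3158 / (0.45·0.3158 + 0.65·0.6842) ≈ 0.2422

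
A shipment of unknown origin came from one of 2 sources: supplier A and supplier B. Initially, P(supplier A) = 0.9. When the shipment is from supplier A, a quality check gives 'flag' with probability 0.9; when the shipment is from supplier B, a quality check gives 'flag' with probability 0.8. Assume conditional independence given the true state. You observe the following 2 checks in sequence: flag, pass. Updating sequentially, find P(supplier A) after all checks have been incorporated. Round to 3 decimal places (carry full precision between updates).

0.835

Each posterior becomes the prior for the next update.
After 'flag': P(supplier A) = 0.9·0.9000 / (0.9·0.9000 + 0.8·0.1000) ≈ 0.9101
After 'pass': P(supplier A) = 0.1·0.9101 / (0.1·0.9101 + 0.2·0.0899) ≈ 0.8351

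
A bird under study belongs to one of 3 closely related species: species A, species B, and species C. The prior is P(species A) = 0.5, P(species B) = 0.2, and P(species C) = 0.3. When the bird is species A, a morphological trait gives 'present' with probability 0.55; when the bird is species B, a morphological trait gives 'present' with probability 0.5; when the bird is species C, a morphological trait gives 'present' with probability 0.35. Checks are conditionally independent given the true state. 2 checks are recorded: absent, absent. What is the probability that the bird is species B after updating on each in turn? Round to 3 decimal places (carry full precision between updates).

0.180

Each posterior becomes the prior for the next update.
After 'absent': normaliser = 0.45·0.5000 + 0.5·0.2000 + 0.65·0.3000; P(species A) ≈ 0.4327, P(species B) ≈ 0.1923, P(species C) ≈ 0.3750
After 'absent': normaliser = 0.45·0.4327 + 0.5·0.1923 + 0.65·0.3750; P(species A) ≈ 0.3642, P(species B) ≈ 0.1799, P(species C) ≈ 0.4559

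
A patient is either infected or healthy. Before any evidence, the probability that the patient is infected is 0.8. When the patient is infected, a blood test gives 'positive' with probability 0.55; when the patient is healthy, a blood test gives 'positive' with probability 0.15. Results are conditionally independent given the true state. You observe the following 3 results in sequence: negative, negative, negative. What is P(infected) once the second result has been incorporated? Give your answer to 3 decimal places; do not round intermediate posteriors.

0.529

After 'negative': P(infected) = 0.45·0.8000 / (0.45·0.8000 + 0.85·0.2000) ≈ 0.6792
After 'negative': P(infected) = 0.45·0.6792 / (0.45·0.6792 + 0.85·0.3208) ≈ 0.5285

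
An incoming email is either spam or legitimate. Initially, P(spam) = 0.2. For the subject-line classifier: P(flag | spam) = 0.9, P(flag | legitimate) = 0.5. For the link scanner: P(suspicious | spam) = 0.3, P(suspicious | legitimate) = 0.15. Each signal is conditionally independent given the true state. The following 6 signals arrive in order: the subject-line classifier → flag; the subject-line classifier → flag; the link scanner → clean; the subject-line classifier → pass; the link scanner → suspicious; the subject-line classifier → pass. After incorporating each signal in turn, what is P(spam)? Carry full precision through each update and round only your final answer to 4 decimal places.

0.0507

Each posterior becomes the prior for the next update.
After the subject-line classifier='flag': P(spam) = 0.9·0.2000 / (0.9·0.2000 + 0.5·0.8000) ≈ 0.3103
After the subject-line classifier='flag': P(spam) = 0.9·0.3103 / (0.9·0.3103 + 0.5·0.6897) ≈ 0.4475
After the link scanner='clean': P(spam) = 0.7·0.4475 / (0.7·0.4475 + 0.85·0.5525) ≈ 0.4001
After the subject-line classifier='pass': P(spam) = 0.1·0.4001 / (0.1·0.4001 + 0.5·0.5999) ≈ 0.1177
After the link scanner='suspicious': P(spam) = 0.3·0.1177 / (0.3·0.1177 + 0.15·0.8823) ≈ 0.2106
After the subject-line classifier='pass': P(spam) = 0.1·0.2106 / (0.1·0.2106 + 0.5·0.7894) ≈ 0.0507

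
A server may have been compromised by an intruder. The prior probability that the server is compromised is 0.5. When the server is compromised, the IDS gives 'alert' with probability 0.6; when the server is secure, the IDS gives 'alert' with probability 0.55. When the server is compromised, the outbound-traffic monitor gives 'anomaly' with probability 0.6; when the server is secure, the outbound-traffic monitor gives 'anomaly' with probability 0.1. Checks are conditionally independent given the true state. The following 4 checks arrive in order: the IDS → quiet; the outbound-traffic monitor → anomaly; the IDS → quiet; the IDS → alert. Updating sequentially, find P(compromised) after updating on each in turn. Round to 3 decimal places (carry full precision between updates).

After the IDS='quiet': P(compromised) = 0.4·0.5000 / (0.4·0.5000 + 0.45·0.5000) ≈ 0.4706
After the outbound-traffic monitor='anomaly': P(compromised) = 0.6·0.4706 / (0.6·0.4706 + 0.1·0.5294) ≈ 0.8421
After the IDS='quiet': P(compromised) = 0.4·0.8421 / (0.4·0.8421 + 0.45·0.1579) ≈ 0.8258
After the IDS='alert': P(compromised) = 0.6·0.8258 / (0.6·0.8258 + 0.55·0.1742) ≈ 0.8380

0.838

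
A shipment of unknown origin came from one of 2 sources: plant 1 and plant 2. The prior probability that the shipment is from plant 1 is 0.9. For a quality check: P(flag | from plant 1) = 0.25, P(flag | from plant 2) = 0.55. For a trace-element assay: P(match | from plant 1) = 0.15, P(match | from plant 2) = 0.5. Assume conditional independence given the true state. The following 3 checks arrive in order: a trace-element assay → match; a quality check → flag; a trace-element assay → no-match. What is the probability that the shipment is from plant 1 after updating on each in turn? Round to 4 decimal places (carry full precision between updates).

0.6760

After a trace-element assay='match': P(plant 1) = 0.15·0.9000 / (0.15·0.9000 + 0.5·0.1000) ≈ 0.7297
After a quality check='flag': P(plant 1) = 0.25·0.7297 / (0.25·0.7297 + 0.55·0.2703) ≈ 0.5510
After a trace-element assay='no-match': P(plant 1) = 0.85·0.5510 / (0.85·0.5510 + 0.5·0.4490) ≈ 0.6760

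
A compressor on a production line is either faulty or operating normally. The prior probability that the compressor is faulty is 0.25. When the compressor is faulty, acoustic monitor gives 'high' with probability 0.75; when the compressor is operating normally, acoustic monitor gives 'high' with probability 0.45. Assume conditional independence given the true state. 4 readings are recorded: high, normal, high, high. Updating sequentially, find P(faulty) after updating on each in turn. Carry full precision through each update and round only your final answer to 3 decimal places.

0.412

After 'high': P(faulty) = 0.75·0.2500 / (0.75·0.2500 + 0.45·0.7500) ≈ 0.3571
After 'normal': P(faulty) = 0.25·0.3571 / (0.25·0.3571 + 0.55·0.6429) ≈ 0.2016
After 'high': P(faulty) = 0.75·0.2016 / (0.75·0.2016 + 0.45·0.7984) ≈ 0.2962
After 'high': P(faulty) = 0.75·0.2962 / (0.75·0.2962 + 0.45·0.7038) ≈ 0.4123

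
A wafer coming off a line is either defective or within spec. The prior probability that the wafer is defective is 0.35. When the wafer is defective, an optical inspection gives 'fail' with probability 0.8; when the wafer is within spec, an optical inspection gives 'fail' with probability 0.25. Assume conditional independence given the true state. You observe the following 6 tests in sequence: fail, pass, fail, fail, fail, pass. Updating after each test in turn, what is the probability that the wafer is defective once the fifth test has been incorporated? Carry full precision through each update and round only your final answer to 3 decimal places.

After 'fail': P(defective) = 0.8·0.3500 / (0.8·0.3500 + 0.25·0.6500) ≈ 0.6328
After 'pass': P(defective) = 0.2·0.6328 / (0.2·0.6328 + 0.75·0.3672) ≈ 0.3148
After 'fail': P(defective) = 0.8·0.3148 / (0.8·0.3148 + 0.25·0.6852) ≈ 0.5952
After 'fail': P(defective) = 0.8·0.5952 / (0.8·0.5952 + 0.25·0.4048) ≈ 0.8247
After 'fail': P(defective) = 0.8·0.8247 / (0.8·0.8247 + 0.25·0.1753) ≈ 0.9377

0.938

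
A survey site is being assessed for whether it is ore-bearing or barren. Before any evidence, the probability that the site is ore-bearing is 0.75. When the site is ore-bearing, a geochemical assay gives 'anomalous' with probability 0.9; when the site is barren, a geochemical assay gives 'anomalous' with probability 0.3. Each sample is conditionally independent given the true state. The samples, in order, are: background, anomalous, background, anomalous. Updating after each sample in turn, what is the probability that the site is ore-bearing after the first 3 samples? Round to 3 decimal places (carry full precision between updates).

After 'background': P(ore) = 0.1·0.7500 / (0.1·0.7500 + 0.7·0.2500) ≈ 0.3000
After 'anomalous': P(ore) = 0.9·0.3000 / (0.9·0.3000 + 0.3·0.7000) ≈ 0.5625
After 'background': P(ore) = 0.1·0.5625 / (0.1·0.5625 + 0.7·0.4375) ≈ 0.1552

0.155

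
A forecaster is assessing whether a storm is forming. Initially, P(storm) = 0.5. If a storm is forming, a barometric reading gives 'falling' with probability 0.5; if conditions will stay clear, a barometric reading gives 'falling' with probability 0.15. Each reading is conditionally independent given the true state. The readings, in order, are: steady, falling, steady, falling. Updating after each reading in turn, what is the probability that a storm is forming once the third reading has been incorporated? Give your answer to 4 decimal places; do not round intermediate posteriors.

After 'steady': P(storm) = 0.5·0.5000 / (0.5·0.5000 + 0.85·0.5000) ≈ 0.3704
After 'falling': P(storm) = 0.5·0.3704 / (0.5·0.3704 + 0.15·0.6296) ≈ 0.6623
After 'steady': P(storm) = 0.5·0.6623 / (0.5·0.6623 + 0.85·0.3377) ≈ 0.5356

0.5356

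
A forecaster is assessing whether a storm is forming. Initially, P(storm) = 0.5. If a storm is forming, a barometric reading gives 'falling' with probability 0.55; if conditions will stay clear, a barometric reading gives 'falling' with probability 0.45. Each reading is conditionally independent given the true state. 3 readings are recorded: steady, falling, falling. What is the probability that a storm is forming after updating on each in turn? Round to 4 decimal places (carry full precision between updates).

After 'steady': P(storm) = 0.45·0.5000 / (0.45·0.5000 + 0.55·0.5000) ≈ 0.4500
After 'falling': P(storm) = 0.55·0.4500 / (0.55·0.4500 + 0.45·0.5500) ≈ 0.5000
After 'falling': P(storm) = 0.55·0.5000 / (0.55·0.5000 + 0.45·0.5000) ≈ 0.5500

0.5500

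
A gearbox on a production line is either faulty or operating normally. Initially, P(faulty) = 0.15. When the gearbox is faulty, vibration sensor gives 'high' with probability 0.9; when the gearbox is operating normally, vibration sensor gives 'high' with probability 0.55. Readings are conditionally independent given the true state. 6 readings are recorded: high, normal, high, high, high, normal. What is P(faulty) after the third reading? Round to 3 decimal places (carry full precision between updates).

0.095

After 'high': P(faulty) = 0.9·0.1500 / (0.9·0.1500 + 0.55·0.8500) ≈ 0.2241
After 'normal': P(faulty) = 0.1·0.2241 / (0.1·0.2241 + 0.45·0.7759) ≈ 0.0603
After 'high': P(faulty) = 0.9·0.0603 / (0.9·0.0603 + 0.55·0.9397) ≈ 0.0950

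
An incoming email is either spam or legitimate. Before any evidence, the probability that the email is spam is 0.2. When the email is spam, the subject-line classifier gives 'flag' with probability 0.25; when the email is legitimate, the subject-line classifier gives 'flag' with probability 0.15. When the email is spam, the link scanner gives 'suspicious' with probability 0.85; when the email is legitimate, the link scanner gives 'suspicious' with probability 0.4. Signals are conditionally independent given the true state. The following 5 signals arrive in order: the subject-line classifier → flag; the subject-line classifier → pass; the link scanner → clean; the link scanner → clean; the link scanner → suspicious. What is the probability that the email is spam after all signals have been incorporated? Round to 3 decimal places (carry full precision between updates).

Apply Bayes' rule sequentially, carrying P(spam) forward.
After the subject-line classifier='flag': P(spam) = 0.25·0.2000 / (0.25·0.2000 + 0.15·0.8000) ≈ 0.2941
After the subject-line classifier='pass': P(spam) = 0.75·0.2941 / (0.75·0.2941 + 0.85·0.7059) ≈ 0.2688
After the link scanner='clean': P(spam) = 0.15·0.2688 / (0.15·0.2688 + 0.6·0.7312) ≈ 0.0842
After the link scanner='clean': P(spam) = 0.15·0.0842 / (0.15·0.0842 + 0.6·0.9158) ≈ 0.0225
After the link scanner='suspicious': P(spam) = 0.85·0.0225 / (0.85·0.0225 + 0.4·0.9775) ≈ 0.0466

0.047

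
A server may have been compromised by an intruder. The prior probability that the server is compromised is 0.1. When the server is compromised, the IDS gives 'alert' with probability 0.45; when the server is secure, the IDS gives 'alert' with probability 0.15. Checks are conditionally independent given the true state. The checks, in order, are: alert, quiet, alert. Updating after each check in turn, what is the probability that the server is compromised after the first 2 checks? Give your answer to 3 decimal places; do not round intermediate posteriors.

Each posterior becomes the prior for the next update.
After 'alert': P(compromised) = 0.45·0.1000 / (0.45·0.1000 + 0.15·0.9000) ≈ 0.2500
After 'quiet': P(compromised) = 0.55·0.2500 / (0.55·0.2500 + 0.85·0.7500) ≈ 0.1774

0.177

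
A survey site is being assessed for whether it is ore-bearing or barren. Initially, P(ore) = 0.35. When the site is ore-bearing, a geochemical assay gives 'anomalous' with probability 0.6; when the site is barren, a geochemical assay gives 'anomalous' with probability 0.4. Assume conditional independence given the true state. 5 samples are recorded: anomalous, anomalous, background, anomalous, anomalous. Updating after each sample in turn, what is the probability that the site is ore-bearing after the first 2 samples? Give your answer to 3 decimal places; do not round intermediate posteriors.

Each posterior becomes the prior for the next update.
After 'anomalous': P(ore) = 0.6·0.3500 / (0.6·0.3500 + 0.4·0.6500) ≈ 0.4468
After 'anomalous': P(ore) = 0.6·0.4468 / (0.6·0.4468 + 0.4·0.5532) ≈ 0.5478

0.548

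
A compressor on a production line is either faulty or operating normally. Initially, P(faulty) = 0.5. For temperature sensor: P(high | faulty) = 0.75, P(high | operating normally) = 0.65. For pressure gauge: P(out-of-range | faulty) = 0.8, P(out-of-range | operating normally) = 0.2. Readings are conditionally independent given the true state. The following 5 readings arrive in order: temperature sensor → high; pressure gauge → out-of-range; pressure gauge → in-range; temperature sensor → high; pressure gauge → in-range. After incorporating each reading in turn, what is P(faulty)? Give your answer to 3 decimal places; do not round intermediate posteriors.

After temperature sensor='high': P(faulty) = 0.75·0.5000 / (0.75·0.5000 + 0.65·0.5000) ≈ 0.5357
After pressure gauge='out-of-range': P(faulty) = 0.8·0.5357 / (0.8·0.5357 + 0.2·0.4643) ≈ 0.8219
After pressure gauge='in-range': P(faulty) = 0.2·0.8219 / (0.2·0.8219 + 0.8·0.1781) ≈ 0.5357
After temperature sensor='high': P(faulty) = 0.75·0.5357 / (0.75·0.5357 + 0.65·0.4643) ≈ 0.5711
After pressure gauge='in-range': P(faulty) = 0.2·0.5711 / (0.2·0.5711 + 0.8·0.4289) ≈ 0.2497

0.250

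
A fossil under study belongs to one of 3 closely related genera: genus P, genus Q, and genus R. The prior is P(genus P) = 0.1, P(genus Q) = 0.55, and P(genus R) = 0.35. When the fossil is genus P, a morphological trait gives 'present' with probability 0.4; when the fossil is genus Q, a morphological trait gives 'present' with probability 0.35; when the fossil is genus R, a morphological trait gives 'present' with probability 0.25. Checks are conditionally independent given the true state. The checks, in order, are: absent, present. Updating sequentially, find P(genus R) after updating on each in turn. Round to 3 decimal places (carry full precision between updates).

Each posterior becomes the prior for the next update.
After 'absent': normaliser = 0.6·0.1000 + 0.65·0.5500 + 0.75·0.3500; P(genus P) ≈ 0.0882, P(genus Q) ≈ 0.5257, P(genus R) ≈ 0.3860
After 'present': normaliser = 0.4·0.0882 + 0.35·0.5257 + 0.25·0.3860; P(genus P) ≈ 0.1118, P(genus Q) ≈ 0.5827, P(genus R) ≈ 0.3056

0.306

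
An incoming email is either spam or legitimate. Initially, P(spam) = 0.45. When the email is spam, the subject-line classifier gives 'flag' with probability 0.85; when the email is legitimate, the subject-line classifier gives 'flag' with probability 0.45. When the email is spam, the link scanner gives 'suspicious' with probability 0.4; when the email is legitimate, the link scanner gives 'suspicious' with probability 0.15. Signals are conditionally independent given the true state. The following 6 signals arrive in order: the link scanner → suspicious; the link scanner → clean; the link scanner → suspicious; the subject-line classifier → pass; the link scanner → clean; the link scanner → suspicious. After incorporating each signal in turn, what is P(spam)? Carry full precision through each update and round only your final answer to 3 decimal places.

After the link scanner='suspicious': P(spam) = 0.4·0.4500 / (0.4·0.4500 + 0.15·0.5500) ≈ 0.6857
After the link scanner='clean': P(spam) = 0.6·0.6857 / (0.6·0.6857 + 0.85·0.3143) ≈ 0.6063
After the link scanner='suspicious': P(spam) = 0.4·0.6063 / (0.4·0.6063 + 0.15·0.3937) ≈ 0.8042
After the subject-line classifier='pass': P(spam) = 0.15·0.8042 / (0.15·0.8042 + 0.55·0.1958) ≈ 0.5283
After the link scanner='clean': P(spam) = 0.6·0.5283 / (0.6·0.5283 + 0.85·0.4717) ≈ 0.4415
After the link scanner='suspicious': P(spam) = 0.4·0.4415 / (0.4·0.4415 + 0.15·0.5585) ≈ 0.6783

0.678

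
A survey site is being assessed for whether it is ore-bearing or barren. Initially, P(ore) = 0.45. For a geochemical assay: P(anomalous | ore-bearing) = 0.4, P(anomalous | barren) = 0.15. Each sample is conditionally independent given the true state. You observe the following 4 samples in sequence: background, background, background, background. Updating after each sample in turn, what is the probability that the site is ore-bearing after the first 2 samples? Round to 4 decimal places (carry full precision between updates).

0.2896

After 'background': P(ore) = 0.6·0.4500 / (0.6·0.4500 + 0.85·0.5500) ≈ 0.3661
After 'background': P(ore) = 0.6·0.3661 / (0.6·0.3661 + 0.85·0.6339) ≈ 0.2896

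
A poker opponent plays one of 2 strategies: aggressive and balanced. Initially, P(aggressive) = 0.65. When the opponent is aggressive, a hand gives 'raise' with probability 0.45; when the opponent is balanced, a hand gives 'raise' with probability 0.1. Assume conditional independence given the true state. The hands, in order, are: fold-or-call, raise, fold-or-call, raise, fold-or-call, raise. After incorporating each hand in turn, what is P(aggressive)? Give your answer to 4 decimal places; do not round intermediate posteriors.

After 'fold-or-call': P(aggressive) = 0.55·0.6500 / (0.55·0.6500 + 0.9·0.3500) ≈ 0.5316
After 'raise': P(aggressive) = 0.45·0.5316 / (0.45·0.5316 + 0.1·0.4684) ≈ 0.8363
After 'fold-or-call': P(aggressive) = 0.55·0.8363 / (0.55·0.8363 + 0.9·0.1637) ≈ 0.7573
After 'raise': P(aggressive) = 0.45·0.7573 / (0.45·0.7573 + 0.1·0.2427) ≈ 0.9335
After 'fold-or-call': P(aggressive) = 0.55·0.9335 / (0.55·0.9335 + 0.9·0.0665) ≈ 0.8956
After 'raise': P(aggressive) = 0.45·0.8956 / (0.45·0.8956 + 0.1·0.1044) ≈ 0.9748

0.9748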